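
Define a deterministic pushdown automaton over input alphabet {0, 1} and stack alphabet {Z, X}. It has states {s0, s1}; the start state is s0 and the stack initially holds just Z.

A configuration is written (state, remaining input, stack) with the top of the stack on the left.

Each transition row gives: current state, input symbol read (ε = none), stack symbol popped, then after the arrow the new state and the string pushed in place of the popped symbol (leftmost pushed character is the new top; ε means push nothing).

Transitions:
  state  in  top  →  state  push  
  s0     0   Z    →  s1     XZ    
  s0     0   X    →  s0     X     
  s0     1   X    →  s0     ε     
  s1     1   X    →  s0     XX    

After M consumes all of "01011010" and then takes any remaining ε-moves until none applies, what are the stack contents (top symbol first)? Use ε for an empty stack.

(s0, 01011010, Z)
  read 0, top Z: go to s1, push XZ → (s1, 1011010, XZ)
  read 1, top X: go to s0, push XX → (s0, 011010, XXZ)
  read 0, top X: go to s0, push X → (s0, 11010, XXZ)
  read 1, top X: go to s0, push ε → (s0, 1010, XZ)
  read 1, top X: go to s0, push ε → (s0, 010, Z)
  read 0, top Z: go to s1, push XZ → (s1, 10, XZ)
  read 1, top X: go to s0, push XX → (s0, 0, XXZ)
  read 0, top X: go to s0, push X → (s0, ε, XXZ)
All input consumed in state s0 with stack XXZ.

XXZ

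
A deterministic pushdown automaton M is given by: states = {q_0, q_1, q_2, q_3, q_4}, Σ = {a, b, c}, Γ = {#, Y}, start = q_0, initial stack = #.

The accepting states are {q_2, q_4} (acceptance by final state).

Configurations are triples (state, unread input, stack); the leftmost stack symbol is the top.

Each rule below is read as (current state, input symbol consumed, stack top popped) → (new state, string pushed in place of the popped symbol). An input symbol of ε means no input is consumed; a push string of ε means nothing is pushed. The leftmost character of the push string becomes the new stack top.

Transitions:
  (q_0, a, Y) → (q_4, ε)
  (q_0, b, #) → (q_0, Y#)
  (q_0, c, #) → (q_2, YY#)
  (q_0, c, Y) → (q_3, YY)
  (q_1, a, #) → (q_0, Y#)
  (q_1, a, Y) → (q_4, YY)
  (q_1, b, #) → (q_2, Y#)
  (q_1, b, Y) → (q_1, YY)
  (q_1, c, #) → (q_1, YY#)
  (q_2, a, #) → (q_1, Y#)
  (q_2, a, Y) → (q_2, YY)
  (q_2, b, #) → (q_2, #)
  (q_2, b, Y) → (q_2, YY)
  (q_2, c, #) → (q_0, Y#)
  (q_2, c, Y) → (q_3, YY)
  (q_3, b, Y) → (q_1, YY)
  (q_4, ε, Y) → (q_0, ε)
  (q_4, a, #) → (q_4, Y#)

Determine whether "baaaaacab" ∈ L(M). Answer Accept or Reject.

(q_0, baaaaacab, #)
  read b, top #: go to q_0, push Y# → (q_0, aaaaacab, Y#)
  read a, top Y: go to q_4, push ε → (q_4, aaaacab, #)
  read a, top #: go to q_4, push Y# → (q_4, aaacab, Y#)
  ε-move, top Y: go to q_0, push ε → (q_0, aaacab, #)
No transition applies at (q_0, aaacab, #); input not fully consumed.

Reject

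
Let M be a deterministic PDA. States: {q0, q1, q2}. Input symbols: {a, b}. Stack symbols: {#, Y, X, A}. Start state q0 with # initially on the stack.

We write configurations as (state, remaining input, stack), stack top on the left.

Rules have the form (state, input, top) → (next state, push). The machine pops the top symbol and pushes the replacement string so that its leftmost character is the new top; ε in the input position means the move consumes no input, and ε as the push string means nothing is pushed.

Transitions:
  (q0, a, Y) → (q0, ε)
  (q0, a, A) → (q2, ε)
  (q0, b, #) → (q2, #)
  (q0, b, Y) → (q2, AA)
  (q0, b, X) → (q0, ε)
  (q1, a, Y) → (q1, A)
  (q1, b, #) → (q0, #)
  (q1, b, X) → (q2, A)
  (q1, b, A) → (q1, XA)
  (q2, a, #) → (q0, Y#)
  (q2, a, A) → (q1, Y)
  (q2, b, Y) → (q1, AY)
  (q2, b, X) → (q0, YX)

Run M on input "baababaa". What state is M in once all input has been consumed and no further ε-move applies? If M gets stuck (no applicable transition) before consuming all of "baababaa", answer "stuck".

q1

(q0, baababaa, #) ⊢ (q2, aababaa, #) ⊢ (q0, ababaa, Y#) ⊢ (q0, babaa, #) ⊢ (q2, abaa, #) ⊢ (q0, baa, Y#) ⊢ (q2, aa, AA#) ⊢ (q1, a, YA#) ⊢ (q1, ε, AA#)
All input consumed; M is in state q1.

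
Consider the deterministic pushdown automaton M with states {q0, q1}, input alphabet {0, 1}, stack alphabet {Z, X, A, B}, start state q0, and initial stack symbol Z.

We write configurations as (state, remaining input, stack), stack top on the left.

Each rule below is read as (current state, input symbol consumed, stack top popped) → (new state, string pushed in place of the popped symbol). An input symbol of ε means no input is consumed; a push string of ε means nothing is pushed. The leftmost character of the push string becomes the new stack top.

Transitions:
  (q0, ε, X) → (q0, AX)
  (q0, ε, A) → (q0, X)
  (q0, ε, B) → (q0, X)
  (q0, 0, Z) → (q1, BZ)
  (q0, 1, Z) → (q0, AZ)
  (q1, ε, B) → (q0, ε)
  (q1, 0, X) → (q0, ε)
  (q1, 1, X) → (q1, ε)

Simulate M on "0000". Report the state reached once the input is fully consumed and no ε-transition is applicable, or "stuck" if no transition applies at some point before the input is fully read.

q0

(q0, 0000, Z) ⊢ (q1, 000, BZ) ⊢ (q0, 000, Z) ⊢ (q1, 00, BZ) ⊢ (q0, 00, Z) ⊢ (q1, 0, BZ) ⊢ (q0, 0, Z) ⊢ (q1, ε, BZ) ⊢ (q0, ε, Z)
All input consumed; M is in state q0.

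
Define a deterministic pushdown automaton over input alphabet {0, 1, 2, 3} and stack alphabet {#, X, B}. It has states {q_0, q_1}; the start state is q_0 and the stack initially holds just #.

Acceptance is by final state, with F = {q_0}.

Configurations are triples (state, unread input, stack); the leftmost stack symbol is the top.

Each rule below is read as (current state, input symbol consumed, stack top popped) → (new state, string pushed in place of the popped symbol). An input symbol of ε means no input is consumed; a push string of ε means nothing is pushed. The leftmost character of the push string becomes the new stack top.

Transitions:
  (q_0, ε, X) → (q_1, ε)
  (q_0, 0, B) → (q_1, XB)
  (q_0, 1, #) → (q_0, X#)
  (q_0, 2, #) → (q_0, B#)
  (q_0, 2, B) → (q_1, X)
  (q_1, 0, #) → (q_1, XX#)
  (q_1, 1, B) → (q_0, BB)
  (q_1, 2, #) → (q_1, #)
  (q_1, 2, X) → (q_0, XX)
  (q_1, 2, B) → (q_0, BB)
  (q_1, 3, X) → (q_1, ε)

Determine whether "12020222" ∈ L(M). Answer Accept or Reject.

Reject

(q_0, 12020222, #) ⊢ (q_0, 2020222, X#) ⊢ (q_1, 2020222, #) ⊢ (q_1, 020222, #) ⊢ (q_1, 20222, XX#) ⊢ (q_0, 0222, XXX#) ⊢ (q_1, 0222, XX#)
No transition applies at (q_1, 0222, XX#); input not fully consumed.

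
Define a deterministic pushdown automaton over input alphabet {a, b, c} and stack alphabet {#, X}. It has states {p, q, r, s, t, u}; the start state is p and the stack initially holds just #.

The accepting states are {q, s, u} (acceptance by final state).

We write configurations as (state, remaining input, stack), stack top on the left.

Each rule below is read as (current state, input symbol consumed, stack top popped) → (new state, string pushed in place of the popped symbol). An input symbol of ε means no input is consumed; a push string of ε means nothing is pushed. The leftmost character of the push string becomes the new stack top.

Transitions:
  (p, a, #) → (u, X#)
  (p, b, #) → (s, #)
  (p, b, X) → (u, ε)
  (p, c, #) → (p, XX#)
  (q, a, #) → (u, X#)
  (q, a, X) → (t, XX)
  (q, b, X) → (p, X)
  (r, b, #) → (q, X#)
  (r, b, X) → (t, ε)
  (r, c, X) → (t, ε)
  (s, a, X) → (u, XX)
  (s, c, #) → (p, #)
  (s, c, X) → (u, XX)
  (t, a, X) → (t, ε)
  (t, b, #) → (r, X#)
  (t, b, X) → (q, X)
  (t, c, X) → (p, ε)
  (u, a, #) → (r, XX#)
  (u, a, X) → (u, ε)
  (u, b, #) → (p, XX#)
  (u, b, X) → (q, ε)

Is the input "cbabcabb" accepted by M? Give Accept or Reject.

Reject

(p, cbabcabb, #)
  read c, top #: go to p, push XX# → (p, babcabb, XX#)
  read b, top X: go to u, push ε → (u, abcabb, X#)
  read a, top X: go to u, push ε → (u, bcabb, #)
  read b, top #: go to p, push XX# → (p, cabb, XX#)
No transition applies at (p, cabb, XX#); input not fully consumed.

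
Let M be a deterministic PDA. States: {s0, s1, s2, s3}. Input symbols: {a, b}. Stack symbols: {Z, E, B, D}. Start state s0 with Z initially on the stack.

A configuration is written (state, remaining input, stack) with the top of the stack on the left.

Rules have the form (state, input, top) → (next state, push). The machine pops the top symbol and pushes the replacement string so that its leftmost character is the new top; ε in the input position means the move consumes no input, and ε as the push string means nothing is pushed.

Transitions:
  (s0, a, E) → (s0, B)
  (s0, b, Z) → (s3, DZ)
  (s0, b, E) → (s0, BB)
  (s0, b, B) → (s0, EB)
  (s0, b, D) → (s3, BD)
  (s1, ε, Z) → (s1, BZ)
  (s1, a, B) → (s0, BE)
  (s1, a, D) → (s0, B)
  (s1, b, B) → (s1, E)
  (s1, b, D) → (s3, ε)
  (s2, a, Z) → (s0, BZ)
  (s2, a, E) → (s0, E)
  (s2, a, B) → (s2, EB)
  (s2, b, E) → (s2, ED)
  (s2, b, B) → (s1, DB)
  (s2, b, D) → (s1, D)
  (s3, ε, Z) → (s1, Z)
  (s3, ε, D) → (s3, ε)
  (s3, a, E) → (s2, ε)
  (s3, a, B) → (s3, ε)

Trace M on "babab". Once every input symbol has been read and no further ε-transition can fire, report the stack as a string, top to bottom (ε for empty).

EBBEZ

(s0, babab, Z)
  read b, top Z: go to s3, push DZ → (s3, abab, DZ)
  ε-move, top D: go to s3, push ε → (s3, abab, Z)
  ε-move, top Z: go to s1, push Z → (s1, abab, Z)
  ε-move, top Z: go to s1, push BZ → (s1, abab, BZ)
  read a, top B: go to s0, push BE → (s0, bab, BEZ)
  read b, top B: go to s0, push EB → (s0, ab, EBEZ)
  read a, top E: go to s0, push B → (s0, b, BBEZ)
  read b, top B: go to s0, push EB → (s0, ε, EBBEZ)
All input consumed in state s0 with stack EBBEZ.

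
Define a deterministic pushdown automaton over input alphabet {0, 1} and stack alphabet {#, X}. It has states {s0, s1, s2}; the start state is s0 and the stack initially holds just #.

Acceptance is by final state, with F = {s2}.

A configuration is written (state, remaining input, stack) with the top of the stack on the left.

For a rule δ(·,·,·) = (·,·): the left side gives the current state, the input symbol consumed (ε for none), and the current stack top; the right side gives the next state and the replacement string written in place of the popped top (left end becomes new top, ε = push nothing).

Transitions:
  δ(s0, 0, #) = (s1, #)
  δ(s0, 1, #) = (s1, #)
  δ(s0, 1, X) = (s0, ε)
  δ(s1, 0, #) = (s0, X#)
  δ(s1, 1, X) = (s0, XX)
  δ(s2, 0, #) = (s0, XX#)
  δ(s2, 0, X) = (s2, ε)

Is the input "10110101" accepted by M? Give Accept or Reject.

Reject

(s0, 10110101, #) ⊢ (s1, 0110101, #) ⊢ (s0, 110101, X#) ⊢ (s0, 10101, #) ⊢ (s1, 0101, #) ⊢ (s0, 101, X#) ⊢ (s0, 01, #) ⊢ (s1, 1, #)
No transition applies at (s1, 1, #); input not fully consumed.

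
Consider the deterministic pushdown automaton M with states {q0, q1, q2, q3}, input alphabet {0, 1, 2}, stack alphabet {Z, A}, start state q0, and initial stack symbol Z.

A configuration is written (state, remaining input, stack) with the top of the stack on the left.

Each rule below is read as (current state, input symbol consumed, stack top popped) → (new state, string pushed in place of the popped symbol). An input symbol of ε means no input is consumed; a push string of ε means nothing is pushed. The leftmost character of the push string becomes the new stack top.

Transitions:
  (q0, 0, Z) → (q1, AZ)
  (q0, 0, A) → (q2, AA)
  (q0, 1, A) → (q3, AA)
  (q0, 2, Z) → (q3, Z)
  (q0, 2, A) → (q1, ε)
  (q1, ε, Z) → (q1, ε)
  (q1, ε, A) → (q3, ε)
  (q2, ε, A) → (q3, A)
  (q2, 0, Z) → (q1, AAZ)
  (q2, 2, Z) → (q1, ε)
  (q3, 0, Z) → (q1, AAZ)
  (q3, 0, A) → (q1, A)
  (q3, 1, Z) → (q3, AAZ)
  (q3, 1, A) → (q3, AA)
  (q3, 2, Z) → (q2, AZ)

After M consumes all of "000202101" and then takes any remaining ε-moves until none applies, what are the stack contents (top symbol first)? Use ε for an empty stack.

AAZ

(q0, 000202101, Z)
  read 0, top Z: go to q1, push AZ → (q1, 00202101, AZ)
  ε-move, top A: go to q3, push ε → (q3, 00202101, Z)
  read 0, top Z: go to q1, push AAZ → (q1, 0202101, AAZ)
  ε-move, top A: go to q3, push ε → (q3, 0202101, AZ)
  read 0, top A: go to q1, push A → (q1, 202101, AZ)
  ε-move, top A: go to q3, push ε → (q3, 202101, Z)
  read 2, top Z: go to q2, push AZ → (q2, 02101, AZ)
  ε-move, top A: go to q3, push A → (q3, 02101, AZ)
  read 0, top A: go to q1, push A → (q1, 2101, AZ)
  ε-move, top A: go to q3, push ε → (q3, 2101, Z)
  read 2, top Z: go to q2, push AZ → (q2, 101, AZ)
  ε-move, top A: go to q3, push A → (q3, 101, AZ)
  read 1, top A: go to q3, push AA → (q3, 01, AAZ)
  read 0, top A: go to q1, push A → (q1, 1, AAZ)
  ε-move, top A: go to q3, push ε → (q3, 1, AZ)
  read 1, top A: go to q3, push AA → (q3, ε, AAZ)
All input consumed in state q3 with stack AAZ.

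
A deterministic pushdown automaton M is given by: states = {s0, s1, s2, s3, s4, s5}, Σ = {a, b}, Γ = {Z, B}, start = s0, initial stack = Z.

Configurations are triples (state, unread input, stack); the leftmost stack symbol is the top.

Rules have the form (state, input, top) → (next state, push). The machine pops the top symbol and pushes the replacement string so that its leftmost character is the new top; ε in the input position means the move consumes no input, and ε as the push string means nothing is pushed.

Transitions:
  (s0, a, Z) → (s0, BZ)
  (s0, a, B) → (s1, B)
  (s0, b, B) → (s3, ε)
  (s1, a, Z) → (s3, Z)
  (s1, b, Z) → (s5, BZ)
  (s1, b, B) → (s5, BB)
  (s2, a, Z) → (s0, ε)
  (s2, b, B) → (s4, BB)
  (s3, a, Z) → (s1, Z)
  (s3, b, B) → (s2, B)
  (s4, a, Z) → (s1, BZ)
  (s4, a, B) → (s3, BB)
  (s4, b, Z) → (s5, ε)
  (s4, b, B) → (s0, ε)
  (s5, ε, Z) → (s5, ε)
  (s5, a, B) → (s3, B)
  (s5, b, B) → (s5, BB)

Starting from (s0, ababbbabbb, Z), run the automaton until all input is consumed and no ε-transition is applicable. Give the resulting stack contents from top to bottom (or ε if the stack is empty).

BBBZ

(s0, ababbbabbb, Z)
  read a, top Z: go to s0, push BZ → (s0, babbbabbb, BZ)
  read b, top B: go to s3, push ε → (s3, abbbabbb, Z)
  read a, top Z: go to s1, push Z → (s1, bbbabbb, Z)
  read b, top Z: go to s5, push BZ → (s5, bbabbb, BZ)
  read b, top B: go to s5, push BB → (s5, babbb, BBZ)
  read b, top B: go to s5, push BB → (s5, abbb, BBBZ)
  read a, top B: go to s3, push B → (s3, bbb, BBBZ)
  read b, top B: go to s2, push B → (s2, bb, BBBZ)
  read b, top B: go to s4, push BB → (s4, b, BBBBZ)
  read b, top B: go to s0, push ε → (s0, ε, BBBZ)
All input consumed in state s0 with stack BBBZ.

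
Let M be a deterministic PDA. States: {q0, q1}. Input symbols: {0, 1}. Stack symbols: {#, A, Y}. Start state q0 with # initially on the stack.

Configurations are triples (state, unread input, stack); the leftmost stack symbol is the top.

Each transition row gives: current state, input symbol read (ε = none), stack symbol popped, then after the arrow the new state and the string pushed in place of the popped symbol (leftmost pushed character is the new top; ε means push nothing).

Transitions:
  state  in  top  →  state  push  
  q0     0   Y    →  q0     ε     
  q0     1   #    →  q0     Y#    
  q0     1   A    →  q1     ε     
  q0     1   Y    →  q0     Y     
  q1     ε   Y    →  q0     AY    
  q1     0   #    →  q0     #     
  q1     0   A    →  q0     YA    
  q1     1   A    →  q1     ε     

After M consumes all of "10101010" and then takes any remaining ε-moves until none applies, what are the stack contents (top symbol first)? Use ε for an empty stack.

#

(q0, 10101010, #) ⊢ (q0, 0101010, Y#) ⊢ (q0, 101010, #) ⊢ (q0, 01010, Y#) ⊢ (q0, 1010, #) ⊢ (q0, 010, Y#) ⊢ (q0, 10, #) ⊢ (q0, 0, Y#) ⊢ (q0, ε, #)
All input consumed in state q0 with stack #.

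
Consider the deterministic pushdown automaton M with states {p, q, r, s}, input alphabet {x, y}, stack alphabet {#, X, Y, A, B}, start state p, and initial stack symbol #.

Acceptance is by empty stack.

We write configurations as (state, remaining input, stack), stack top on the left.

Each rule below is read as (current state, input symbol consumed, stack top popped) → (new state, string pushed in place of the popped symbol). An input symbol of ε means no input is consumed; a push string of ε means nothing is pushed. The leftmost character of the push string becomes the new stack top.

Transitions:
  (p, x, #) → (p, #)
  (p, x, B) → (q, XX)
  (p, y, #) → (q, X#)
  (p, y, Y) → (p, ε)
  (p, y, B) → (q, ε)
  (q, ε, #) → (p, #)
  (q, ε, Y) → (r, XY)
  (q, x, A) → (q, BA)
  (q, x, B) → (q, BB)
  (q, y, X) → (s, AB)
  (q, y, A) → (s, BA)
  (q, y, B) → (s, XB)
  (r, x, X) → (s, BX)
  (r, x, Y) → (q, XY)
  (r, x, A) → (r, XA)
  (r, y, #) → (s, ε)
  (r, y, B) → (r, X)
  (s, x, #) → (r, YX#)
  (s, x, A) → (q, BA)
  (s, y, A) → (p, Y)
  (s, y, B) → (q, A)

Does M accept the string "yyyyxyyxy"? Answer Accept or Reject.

(p, yyyyxyyxy, #)
  read y, top #: go to q, push X# → (q, yyyxyyxy, X#)
  read y, top X: go to s, push AB → (s, yyxyyxy, AB#)
  read y, top A: go to p, push Y → (p, yxyyxy, YB#)
  read y, top Y: go to p, push ε → (p, xyyxy, B#)
  read x, top B: go to q, push XX → (q, yyxy, XX#)
  read y, top X: go to s, push AB → (s, yxy, ABX#)
  read y, top A: go to p, push Y → (p, xy, YBX#)
No transition applies at (p, xy, YBX#); input not fully consumed.

Reject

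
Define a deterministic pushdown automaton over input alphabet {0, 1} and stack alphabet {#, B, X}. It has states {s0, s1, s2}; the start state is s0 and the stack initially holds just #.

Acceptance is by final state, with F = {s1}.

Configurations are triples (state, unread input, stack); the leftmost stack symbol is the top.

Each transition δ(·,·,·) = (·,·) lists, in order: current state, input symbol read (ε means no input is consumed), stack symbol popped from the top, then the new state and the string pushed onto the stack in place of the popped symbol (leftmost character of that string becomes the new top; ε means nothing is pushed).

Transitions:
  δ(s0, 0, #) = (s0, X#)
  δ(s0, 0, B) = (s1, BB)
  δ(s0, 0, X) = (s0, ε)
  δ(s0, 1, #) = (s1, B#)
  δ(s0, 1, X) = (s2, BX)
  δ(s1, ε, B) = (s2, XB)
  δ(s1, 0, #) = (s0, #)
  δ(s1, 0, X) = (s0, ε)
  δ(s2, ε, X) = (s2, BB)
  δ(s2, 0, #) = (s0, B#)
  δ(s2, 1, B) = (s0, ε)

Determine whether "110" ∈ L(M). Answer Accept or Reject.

(s0, 110, #) ⊢ (s1, 10, B#) ⊢ (s2, 10, XB#) ⊢ (s2, 10, BBB#) ⊢ (s0, 0, BB#) ⊢ (s1, ε, BBB#)
All input consumed; state s1 ∈ F.

Accept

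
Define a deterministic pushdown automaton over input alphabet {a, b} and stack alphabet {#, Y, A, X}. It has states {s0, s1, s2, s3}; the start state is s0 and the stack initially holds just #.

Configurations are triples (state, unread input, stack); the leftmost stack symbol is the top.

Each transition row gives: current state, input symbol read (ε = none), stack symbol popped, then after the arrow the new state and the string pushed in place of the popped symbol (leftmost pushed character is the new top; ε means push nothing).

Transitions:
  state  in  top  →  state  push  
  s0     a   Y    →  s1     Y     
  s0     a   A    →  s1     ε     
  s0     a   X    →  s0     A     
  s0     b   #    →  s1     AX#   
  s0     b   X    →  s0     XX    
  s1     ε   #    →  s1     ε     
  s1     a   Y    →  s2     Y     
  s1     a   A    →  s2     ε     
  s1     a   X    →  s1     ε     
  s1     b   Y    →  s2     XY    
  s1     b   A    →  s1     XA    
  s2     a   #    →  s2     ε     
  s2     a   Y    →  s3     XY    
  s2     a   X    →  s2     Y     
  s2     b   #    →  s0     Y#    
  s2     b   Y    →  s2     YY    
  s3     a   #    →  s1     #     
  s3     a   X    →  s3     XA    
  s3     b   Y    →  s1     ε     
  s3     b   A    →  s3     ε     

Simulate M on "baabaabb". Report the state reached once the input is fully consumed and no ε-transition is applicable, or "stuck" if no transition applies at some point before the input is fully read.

(s0, baabaabb, #)
  read b, top #: go to s1, push AX# → (s1, aabaabb, AX#)
  read a, top A: go to s2, push ε → (s2, abaabb, X#)
  read a, top X: go to s2, push Y → (s2, baabb, Y#)
  read b, top Y: go to s2, push YY → (s2, aabb, YY#)
  read a, top Y: go to s3, push XY → (s3, abb, XYY#)
  read a, top X: go to s3, push XA → (s3, bb, XAYY#)
No transition for (s3, b, top X); M blocks with input bb remaining.

stuck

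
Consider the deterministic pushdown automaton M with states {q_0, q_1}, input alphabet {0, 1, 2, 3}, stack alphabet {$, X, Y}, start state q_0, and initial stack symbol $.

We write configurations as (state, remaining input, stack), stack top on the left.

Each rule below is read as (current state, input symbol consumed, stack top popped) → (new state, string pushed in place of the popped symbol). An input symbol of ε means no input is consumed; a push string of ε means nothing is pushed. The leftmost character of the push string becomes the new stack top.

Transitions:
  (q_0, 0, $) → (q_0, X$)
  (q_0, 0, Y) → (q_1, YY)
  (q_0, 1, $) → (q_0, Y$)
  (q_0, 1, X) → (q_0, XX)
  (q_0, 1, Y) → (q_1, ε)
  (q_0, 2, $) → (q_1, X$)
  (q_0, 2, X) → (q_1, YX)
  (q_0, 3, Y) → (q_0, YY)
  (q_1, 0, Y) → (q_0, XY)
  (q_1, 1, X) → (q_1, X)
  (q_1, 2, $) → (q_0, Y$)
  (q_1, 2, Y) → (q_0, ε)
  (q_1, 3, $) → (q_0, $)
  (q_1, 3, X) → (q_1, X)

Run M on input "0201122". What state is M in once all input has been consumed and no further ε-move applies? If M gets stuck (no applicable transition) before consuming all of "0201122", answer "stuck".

q_0

(q_0, 0201122, $)
  read 0, top $: go to q_0, push X$ → (q_0, 201122, X$)
  read 2, top X: go to q_1, push YX → (q_1, 01122, YX$)
  read 0, top Y: go to q_0, push XY → (q_0, 1122, XYX$)
  read 1, top X: go to q_0, push XX → (q_0, 122, XXYX$)
  read 1, top X: go to q_0, push XX → (q_0, 22, XXXYX$)
  read 2, top X: go to q_1, push YX → (q_1, 2, YXXXYX$)
  read 2, top Y: go to q_0, push ε → (q_0, ε, XXXYX$)
All input consumed; M is in state q_0.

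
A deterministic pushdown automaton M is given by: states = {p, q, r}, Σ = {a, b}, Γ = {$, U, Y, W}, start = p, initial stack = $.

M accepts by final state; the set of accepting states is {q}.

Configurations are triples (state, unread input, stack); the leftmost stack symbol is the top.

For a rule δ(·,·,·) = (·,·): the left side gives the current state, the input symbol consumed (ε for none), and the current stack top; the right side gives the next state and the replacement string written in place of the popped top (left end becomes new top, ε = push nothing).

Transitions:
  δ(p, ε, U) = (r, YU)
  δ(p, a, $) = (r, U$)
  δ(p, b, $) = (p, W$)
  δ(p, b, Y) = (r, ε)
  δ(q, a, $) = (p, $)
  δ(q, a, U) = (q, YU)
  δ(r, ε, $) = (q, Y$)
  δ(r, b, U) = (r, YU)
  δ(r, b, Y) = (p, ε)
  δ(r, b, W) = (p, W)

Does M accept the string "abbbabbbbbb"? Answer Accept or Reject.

(p, abbbabbbbbb, $)
  read a, top $: go to r, push U$ → (r, bbbabbbbbb, U$)
  read b, top U: go to r, push YU → (r, bbabbbbbb, YU$)
  read b, top Y: go to p, push ε → (p, babbbbbb, U$)
  ε-move, top U: go to r, push YU → (r, babbbbbb, YU$)
  read b, top Y: go to p, push ε → (p, abbbbbb, U$)
  ε-move, top U: go to r, push YU → (r, abbbbbb, YU$)
No transition applies at (r, abbbbbb, YU$); input not fully consumed.

Reject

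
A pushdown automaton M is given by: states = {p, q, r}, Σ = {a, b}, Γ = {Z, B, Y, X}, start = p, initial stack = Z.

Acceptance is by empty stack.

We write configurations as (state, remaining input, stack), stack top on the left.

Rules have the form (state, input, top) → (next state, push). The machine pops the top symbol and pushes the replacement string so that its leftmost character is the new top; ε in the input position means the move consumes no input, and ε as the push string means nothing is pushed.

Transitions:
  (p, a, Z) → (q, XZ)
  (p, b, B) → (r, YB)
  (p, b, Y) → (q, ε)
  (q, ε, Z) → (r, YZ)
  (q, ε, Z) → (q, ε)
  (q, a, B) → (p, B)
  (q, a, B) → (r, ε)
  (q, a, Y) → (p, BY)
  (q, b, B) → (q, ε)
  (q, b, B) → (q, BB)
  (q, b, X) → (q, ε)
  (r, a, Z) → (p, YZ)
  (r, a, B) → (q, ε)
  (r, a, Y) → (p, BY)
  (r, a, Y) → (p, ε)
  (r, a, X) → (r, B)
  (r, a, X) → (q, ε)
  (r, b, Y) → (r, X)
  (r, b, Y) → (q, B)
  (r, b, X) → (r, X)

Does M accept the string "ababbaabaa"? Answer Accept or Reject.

Accept

One accepting computation: (p, ababbaabaa, Z) ⊢ (q, babbaabaa, XZ) ⊢ (q, abbaabaa, Z) ⊢ (r, abbaabaa, YZ) ⊢ (p, bbaabaa, BYZ) ⊢ (r, baabaa, YBYZ) ⊢ (r, aabaa, XBYZ) ⊢ (q, abaa, BYZ) ⊢ (r, baa, YZ) ⊢ (r, aa, XZ) ⊢ (r, a, BZ) ⊢ (q, ε, Z) ⊢ (q, ε, ε)
All input consumed and the stack is empty.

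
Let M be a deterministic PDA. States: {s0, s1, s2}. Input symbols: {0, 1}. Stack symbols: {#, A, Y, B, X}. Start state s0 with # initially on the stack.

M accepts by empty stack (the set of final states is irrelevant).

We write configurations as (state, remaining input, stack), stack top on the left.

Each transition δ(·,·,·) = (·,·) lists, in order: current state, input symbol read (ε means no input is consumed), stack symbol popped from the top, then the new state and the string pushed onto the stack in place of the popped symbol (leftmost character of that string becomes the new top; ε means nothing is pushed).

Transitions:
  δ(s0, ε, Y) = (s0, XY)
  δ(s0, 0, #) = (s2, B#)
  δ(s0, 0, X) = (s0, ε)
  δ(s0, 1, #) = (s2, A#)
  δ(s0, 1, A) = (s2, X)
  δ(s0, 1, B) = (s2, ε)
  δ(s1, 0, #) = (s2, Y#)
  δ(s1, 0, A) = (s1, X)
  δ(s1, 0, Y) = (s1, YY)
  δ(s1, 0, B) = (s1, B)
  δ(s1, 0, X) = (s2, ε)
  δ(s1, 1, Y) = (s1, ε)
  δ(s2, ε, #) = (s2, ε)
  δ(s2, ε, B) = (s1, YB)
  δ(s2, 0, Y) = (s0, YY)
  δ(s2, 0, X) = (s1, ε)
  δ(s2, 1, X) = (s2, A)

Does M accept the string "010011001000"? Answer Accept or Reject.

(s0, 010011001000, #) ⊢ (s2, 10011001000, B#) ⊢ (s1, 10011001000, YB#) ⊢ (s1, 0011001000, B#) ⊢ (s1, 011001000, B#) ⊢ (s1, 11001000, B#)
No transition applies at (s1, 11001000, B#); input not fully consumed.

Reject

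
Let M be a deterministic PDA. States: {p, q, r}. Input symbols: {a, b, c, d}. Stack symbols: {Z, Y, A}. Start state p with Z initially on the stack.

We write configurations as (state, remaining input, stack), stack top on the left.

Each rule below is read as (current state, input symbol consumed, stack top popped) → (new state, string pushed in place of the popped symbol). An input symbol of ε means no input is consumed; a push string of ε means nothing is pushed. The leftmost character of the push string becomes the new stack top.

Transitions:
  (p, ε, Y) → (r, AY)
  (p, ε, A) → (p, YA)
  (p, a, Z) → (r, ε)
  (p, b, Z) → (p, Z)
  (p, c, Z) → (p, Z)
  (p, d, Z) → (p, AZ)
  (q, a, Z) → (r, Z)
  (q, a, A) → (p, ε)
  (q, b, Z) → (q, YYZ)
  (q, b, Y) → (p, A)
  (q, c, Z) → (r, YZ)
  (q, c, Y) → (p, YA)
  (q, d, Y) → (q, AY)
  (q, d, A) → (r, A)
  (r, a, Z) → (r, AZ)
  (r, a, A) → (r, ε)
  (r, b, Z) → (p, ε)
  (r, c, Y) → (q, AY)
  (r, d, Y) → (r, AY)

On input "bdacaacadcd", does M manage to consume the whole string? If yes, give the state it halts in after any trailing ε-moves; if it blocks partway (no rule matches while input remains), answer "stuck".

(p, bdacaacadcd, Z)
  read b, top Z: go to p, push Z → (p, dacaacadcd, Z)
  read d, top Z: go to p, push AZ → (p, acaacadcd, AZ)
  ε-move, top A: go to p, push YA → (p, acaacadcd, YAZ)
  ε-move, top Y: go to r, push AY → (r, acaacadcd, AYAZ)
  read a, top A: go to r, push ε → (r, caacadcd, YAZ)
  read c, top Y: go to q, push AY → (q, aacadcd, AYAZ)
  read a, top A: go to p, push ε → (p, acadcd, YAZ)
  ε-move, top Y: go to r, push AY → (r, acadcd, AYAZ)
  read a, top A: go to r, push ε → (r, cadcd, YAZ)
  read c, top Y: go to q, push AY → (q, adcd, AYAZ)
  read a, top A: go to p, push ε → (p, dcd, YAZ)
  ε-move, top Y: go to r, push AY → (r, dcd, AYAZ)
No transition for (r, d, top A); M blocks with input dcd remaining.

stuck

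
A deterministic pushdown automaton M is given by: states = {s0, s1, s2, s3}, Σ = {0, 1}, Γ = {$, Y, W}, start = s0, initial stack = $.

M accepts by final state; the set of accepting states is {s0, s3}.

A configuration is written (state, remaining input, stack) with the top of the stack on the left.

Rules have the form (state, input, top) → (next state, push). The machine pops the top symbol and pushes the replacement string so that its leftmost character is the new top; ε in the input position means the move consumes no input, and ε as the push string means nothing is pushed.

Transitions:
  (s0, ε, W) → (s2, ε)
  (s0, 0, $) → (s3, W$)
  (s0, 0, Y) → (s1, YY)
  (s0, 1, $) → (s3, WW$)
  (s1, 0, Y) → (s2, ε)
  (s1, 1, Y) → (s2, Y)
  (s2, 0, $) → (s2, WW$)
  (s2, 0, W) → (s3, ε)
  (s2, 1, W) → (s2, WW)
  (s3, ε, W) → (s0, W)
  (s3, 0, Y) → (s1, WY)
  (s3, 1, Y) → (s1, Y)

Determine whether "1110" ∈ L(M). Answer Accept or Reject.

(s0, 1110, $)
  read 1, top $: go to s3, push WW$ → (s3, 110, WW$)
  ε-move, top W: go to s0, push W → (s0, 110, WW$)
  ε-move, top W: go to s2, push ε → (s2, 110, W$)
  read 1, top W: go to s2, push WW → (s2, 10, WW$)
  read 1, top W: go to s2, push WW → (s2, 0, WWW$)
  read 0, top W: go to s3, push ε → (s3, ε, WW$)
All input consumed; state s3 ∈ F.

Accept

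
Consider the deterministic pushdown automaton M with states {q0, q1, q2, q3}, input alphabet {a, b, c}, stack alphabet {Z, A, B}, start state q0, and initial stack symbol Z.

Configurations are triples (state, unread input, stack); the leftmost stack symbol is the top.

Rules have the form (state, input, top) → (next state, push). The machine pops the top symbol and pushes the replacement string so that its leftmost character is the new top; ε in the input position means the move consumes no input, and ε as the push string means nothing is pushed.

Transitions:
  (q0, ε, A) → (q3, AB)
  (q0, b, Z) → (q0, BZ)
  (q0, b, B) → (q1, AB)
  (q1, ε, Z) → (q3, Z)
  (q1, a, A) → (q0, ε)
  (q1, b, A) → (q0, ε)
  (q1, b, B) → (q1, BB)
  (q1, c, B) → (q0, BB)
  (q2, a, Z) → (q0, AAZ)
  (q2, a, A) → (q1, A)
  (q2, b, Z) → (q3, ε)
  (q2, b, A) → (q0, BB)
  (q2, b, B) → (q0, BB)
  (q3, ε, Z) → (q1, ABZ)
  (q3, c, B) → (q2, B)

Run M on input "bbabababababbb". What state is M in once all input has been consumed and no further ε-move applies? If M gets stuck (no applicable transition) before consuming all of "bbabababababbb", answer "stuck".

(q0, bbabababababbb, Z) ⊢ (q0, babababababbb, BZ) ⊢ (q1, abababababbb, ABZ) ⊢ (q0, bababababbb, BZ) ⊢ (q1, ababababbb, ABZ) ⊢ (q0, babababbb, BZ) ⊢ (q1, abababbb, ABZ) ⊢ (q0, bababbb, BZ) ⊢ (q1, ababbb, ABZ) ⊢ (q0, babbb, BZ) ⊢ (q1, abbb, ABZ) ⊢ (q0, bbb, BZ) ⊢ (q1, bb, ABZ) ⊢ (q0, b, BZ) ⊢ (q1, ε, ABZ)
All input consumed; M is in state q1.

q1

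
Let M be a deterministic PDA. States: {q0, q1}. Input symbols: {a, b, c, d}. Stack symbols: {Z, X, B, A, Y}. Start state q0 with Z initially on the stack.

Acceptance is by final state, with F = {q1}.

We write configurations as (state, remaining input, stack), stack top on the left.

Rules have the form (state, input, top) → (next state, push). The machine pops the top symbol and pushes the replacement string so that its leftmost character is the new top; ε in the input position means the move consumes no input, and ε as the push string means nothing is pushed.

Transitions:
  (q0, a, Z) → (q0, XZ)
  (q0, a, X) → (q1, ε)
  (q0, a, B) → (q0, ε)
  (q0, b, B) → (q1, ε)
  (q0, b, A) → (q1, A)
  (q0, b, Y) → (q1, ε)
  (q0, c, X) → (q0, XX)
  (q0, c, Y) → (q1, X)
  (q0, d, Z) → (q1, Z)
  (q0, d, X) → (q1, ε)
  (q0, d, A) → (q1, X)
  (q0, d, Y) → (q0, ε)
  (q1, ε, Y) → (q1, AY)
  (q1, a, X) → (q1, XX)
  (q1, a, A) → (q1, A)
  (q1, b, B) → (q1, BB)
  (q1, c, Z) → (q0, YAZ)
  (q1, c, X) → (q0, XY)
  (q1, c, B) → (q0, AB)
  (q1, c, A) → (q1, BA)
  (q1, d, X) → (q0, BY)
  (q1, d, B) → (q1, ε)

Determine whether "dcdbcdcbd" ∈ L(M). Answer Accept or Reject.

(q0, dcdbcdcbd, Z)
  read d, top Z: go to q1, push Z → (q1, cdbcdcbd, Z)
  read c, top Z: go to q0, push YAZ → (q0, dbcdcbd, YAZ)
  read d, top Y: go to q0, push ε → (q0, bcdcbd, AZ)
  read b, top A: go to q1, push A → (q1, cdcbd, AZ)
  read c, top A: go to q1, push BA → (q1, dcbd, BAZ)
  read d, top B: go to q1, push ε → (q1, cbd, AZ)
  read c, top A: go to q1, push BA → (q1, bd, BAZ)
  read b, top B: go to q1, push BB → (q1, d, BBAZ)
  read d, top B: go to q1, push ε → (q1, ε, BAZ)
All input consumed; state q1 ∈ F.

Accept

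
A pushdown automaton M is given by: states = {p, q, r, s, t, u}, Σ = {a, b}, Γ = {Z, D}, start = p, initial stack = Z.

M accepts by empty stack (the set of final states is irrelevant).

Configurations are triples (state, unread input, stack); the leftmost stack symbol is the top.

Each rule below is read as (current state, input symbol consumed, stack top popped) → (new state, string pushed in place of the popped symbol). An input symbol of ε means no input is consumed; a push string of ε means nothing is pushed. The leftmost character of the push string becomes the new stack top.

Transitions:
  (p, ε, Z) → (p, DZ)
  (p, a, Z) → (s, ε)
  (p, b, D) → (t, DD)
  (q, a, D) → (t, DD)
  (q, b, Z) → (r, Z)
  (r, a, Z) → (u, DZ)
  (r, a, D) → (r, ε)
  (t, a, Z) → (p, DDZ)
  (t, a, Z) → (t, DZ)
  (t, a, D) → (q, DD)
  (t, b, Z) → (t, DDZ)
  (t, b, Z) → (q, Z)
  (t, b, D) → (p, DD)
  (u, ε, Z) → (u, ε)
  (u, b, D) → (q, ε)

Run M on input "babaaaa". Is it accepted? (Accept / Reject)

Reject

No computation consumes all input and empties the stack.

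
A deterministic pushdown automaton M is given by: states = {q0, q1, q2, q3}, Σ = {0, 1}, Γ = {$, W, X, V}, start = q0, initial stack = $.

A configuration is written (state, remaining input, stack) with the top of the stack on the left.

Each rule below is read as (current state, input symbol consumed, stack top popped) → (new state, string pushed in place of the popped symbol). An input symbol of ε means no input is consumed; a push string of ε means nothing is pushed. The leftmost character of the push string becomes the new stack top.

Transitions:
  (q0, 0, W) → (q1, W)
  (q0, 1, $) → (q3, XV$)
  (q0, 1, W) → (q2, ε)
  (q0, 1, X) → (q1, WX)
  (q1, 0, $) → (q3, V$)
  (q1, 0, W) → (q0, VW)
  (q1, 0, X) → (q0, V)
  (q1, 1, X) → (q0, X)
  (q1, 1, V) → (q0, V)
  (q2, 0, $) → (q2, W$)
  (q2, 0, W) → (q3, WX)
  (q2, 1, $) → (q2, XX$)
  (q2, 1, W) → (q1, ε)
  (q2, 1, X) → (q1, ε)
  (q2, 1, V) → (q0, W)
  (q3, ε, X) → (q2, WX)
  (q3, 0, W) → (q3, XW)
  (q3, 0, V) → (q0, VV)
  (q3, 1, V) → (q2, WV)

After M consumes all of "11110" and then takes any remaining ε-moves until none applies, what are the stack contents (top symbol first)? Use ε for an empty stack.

(q0, 11110, $)
  read 1, top $: go to q3, push XV$ → (q3, 1110, XV$)
  ε-move, top X: go to q2, push WX → (q2, 1110, WXV$)
  read 1, top W: go to q1, push ε → (q1, 110, XV$)
  read 1, top X: go to q0, push X → (q0, 10, XV$)
  read 1, top X: go to q1, push WX → (q1, 0, WXV$)
  read 0, top W: go to q0, push VW → (q0, ε, VWXV$)
All input consumed in state q0 with stack VWXV$.

VWXV$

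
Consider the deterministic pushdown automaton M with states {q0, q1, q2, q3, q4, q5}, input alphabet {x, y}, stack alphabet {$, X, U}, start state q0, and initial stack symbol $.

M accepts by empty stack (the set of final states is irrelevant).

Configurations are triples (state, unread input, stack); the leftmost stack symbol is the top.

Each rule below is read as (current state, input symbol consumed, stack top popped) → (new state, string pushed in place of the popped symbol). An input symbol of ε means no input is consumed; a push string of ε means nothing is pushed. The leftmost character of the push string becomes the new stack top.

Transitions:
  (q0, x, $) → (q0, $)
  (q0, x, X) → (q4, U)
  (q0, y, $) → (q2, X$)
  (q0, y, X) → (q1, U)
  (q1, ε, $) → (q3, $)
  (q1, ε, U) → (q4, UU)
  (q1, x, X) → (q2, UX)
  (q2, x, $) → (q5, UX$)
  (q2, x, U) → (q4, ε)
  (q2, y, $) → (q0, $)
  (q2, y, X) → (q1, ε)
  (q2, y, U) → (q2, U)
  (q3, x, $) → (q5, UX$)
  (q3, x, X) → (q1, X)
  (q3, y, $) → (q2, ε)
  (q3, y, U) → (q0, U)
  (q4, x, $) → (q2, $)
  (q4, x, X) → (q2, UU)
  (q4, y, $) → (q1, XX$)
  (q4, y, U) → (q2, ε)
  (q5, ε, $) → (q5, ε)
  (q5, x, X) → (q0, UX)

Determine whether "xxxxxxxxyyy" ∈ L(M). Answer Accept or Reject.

(q0, xxxxxxxxyyy, $)
  read x, top $: go to q0, push $ → (q0, xxxxxxxyyy, $)
  read x, top $: go to q0, push $ → (q0, xxxxxxyyy, $)
  read x, top $: go to q0, push $ → (q0, xxxxxyyy, $)
  read x, top $: go to q0, push $ → (q0, xxxxyyy, $)
  read x, top $: go to q0, push $ → (q0, xxxyyy, $)
  read x, top $: go to q0, push $ → (q0, xxyyy, $)
  read x, top $: go to q0, push $ → (q0, xyyy, $)
  read x, top $: go to q0, push $ → (q0, yyy, $)
  read y, top $: go to q2, push X$ → (q2, yy, X$)
  read y, top X: go to q1, push ε → (q1, y, $)
  ε-move, top $: go to q3, push $ → (q3, y, $)
  read y, top $: go to q2, push ε → (q2, ε, ε)
All input consumed and the stack is empty.

Accept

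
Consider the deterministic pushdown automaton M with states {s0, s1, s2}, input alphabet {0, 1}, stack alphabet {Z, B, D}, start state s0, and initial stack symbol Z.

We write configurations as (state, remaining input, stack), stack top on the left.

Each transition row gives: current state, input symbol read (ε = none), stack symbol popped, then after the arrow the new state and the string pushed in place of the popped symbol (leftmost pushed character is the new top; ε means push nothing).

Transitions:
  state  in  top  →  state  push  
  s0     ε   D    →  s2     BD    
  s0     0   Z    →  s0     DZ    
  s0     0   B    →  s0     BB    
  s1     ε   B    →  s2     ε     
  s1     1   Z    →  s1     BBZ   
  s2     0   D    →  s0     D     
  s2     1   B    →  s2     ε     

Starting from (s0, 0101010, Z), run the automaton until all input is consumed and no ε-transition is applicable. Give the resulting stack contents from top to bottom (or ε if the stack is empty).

(s0, 0101010, Z)
  read 0, top Z: go to s0, push DZ → (s0, 101010, DZ)
  ε-move, top D: go to s2, push BD → (s2, 101010, BDZ)
  read 1, top B: go to s2, push ε → (s2, 01010, DZ)
  read 0, top D: go to s0, push D → (s0, 1010, DZ)
  ε-move, top D: go to s2, push BD → (s2, 1010, BDZ)
  read 1, top B: go to s2, push ε → (s2, 010, DZ)
  read 0, top D: go to s0, push D → (s0, 10, DZ)
  ε-move, top D: go to s2, push BD → (s2, 10, BDZ)
  read 1, top B: go to s2, push ε → (s2, 0, DZ)
  read 0, top D: go to s0, push D → (s0, ε, DZ)
  ε-move, top D: go to s2, push BD → (s2, ε, BDZ)
All input consumed in state s2 with stack BDZ.

BDZ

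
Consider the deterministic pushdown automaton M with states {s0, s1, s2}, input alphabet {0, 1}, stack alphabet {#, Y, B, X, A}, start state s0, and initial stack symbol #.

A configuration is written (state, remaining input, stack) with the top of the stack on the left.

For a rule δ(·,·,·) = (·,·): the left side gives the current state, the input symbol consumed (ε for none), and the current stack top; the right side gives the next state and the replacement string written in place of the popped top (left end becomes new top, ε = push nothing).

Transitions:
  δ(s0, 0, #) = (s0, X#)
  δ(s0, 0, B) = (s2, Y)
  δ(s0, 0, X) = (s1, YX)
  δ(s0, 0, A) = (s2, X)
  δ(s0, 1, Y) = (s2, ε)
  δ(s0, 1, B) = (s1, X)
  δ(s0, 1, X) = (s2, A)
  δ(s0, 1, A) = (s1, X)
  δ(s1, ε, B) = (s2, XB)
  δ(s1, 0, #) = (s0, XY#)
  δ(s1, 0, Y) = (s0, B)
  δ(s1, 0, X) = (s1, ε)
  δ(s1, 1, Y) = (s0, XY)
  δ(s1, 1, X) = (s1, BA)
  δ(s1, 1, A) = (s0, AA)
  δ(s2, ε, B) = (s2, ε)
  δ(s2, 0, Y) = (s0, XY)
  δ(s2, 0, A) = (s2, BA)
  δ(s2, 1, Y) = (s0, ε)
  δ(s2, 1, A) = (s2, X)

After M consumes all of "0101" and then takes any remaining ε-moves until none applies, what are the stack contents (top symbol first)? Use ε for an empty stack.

(s0, 0101, #) ⊢ (s0, 101, X#) ⊢ (s2, 01, A#) ⊢ (s2, 1, BA#) ⊢ (s2, 1, A#) ⊢ (s2, ε, X#)
All input consumed in state s2 with stack X#.

X#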